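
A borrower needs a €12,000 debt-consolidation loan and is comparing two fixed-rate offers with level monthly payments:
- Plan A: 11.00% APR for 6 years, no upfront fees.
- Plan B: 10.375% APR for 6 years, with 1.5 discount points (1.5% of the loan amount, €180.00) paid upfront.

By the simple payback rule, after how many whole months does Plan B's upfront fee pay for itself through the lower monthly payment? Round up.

Plan A: at 11.00% the monthly rate is 0.0091667, so the payment is 12,000 × 0.0091667 / (1 − 1.0091667^−72) = €228.41.
Plan B: at 10.375% the monthly rate is 0.0086458, so the payment is 12,000 × 0.0086458 / (1 − 1.0086458^−72) = €224.59.
Monthly savings = €228.41 − €224.59 = €3.82.
Break-even = €180.00 / €3.82 = 47.12 → 48 months.

48 months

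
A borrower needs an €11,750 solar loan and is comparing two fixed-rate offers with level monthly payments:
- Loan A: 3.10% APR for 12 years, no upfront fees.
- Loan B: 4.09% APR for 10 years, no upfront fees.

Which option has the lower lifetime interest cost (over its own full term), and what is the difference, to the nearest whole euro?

Loan A: at 3.10% the monthly rate is 0.0025833, so the payment is 11,750 × 0.0025833 / (1 − 1.0025833^−144) = €97.82.
Total interest on Loan A = 144 × €97.82 − €11,750 = €2,336.08.
Loan B: at 4.09% the monthly rate is 0.0034083, so the payment is 11,750 × 0.0034083 / (1 − 1.0034083^−120) = €119.47.
Total interest on Loan B = 120 × €119.47 − €11,750 = €2,586.40.
Loan A is lower by €250.32.

Loan A by €250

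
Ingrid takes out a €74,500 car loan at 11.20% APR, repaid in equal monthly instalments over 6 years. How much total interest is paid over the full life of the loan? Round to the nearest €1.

Monthly rate = 11.2%/12 = 0.0093333; payment = 74,500 × 0.0093333 / (1 − (1+0.0093333)^−72) = €1,425.68.
Total paid = 72 × €1,425.68 = €102,648.96; interest = €102,648.96 − €74,500 = €28,148.96.

€28,149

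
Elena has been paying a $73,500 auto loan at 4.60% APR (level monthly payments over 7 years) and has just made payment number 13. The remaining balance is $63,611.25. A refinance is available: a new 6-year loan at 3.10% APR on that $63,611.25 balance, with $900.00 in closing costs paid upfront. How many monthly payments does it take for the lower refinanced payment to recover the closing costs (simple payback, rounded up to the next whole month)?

17 months

Current payment = 73,500 × 4.6%/12 / (1 − (1+0.0038333)^−84) = $1,025.08.
Refinanced payment = 63,611.25 × 0.0025833 / (1 − (1+0.0025833)^−72) = $969.34.
Monthly savings = $1,025.08 − $969.34 = $55.74.
Break-even = $900.00 / $55.74 = 16.15 → 17 months.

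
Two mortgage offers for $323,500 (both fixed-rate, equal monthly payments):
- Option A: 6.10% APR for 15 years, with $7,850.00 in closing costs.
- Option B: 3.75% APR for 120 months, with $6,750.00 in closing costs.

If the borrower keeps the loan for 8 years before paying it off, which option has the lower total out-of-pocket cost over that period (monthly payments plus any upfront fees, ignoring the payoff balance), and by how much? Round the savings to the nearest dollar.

Option A: at 6.10% the monthly rate is 0.0050833, so the payment is 323,500 × 0.0050833 / (1 − 1.0050833^−180) = $2,747.39.
Option B: at 3.75% the monthly rate is 0.0031250, so the payment is 323,500 × 0.0031250 / (1 − 1.0031250^−120) = $3,236.98.
Over 96 months: Option A costs 96 × $2,747.39 + $7,850.00 = $271,599.44; Option B costs 96 × $3,236.98 + $6,750.00 = $317,500.08.
Option A is cheaper by $317,500.08 − $271,599.44 = $45,900.64.

Option A by $45,901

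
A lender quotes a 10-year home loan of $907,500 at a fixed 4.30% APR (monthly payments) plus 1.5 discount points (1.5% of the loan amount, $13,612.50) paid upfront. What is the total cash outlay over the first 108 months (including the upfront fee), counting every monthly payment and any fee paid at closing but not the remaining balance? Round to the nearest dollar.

$1,019,950

Monthly rate = 4.3%/12 = 0.0035833; payment = 907,500 × 0.0035833 / (1 − (1+0.0035833)^−120) = $9,317.94.
Total outlay = 108 × $9,317.94 + $13,612.50 = $1,019,950.02.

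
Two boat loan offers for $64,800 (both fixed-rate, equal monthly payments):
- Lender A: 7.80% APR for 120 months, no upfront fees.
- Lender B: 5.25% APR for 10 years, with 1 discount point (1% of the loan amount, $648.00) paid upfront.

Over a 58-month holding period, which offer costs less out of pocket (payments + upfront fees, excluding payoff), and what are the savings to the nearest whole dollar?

Lender B by $4,231

Lender A: at 7.80% the monthly rate is 0.0065000, so the payment is 64,800 × 0.0065000 / (1 − 1.0065000^−120) = $779.37.
Lender B: monthly rate = 5.25%/12 = 0.0043750; payment = 64,800 × 0.0043750 / (1 − (1+0.0043750)^−120) = $695.25.
Over 58 months: Lender A costs 58 × $779.37 = $45,203.46; Lender B costs 58 × $695.25 + $648.00 = $40,972.50.
Lender B is cheaper by $45,203.46 − $40,972.50 = $4,230.96.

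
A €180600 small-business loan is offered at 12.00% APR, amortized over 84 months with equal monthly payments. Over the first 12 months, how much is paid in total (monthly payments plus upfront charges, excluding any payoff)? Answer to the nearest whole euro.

€38,257

At 12.00% the monthly rate is 0.0100000, so the payment is 180,600 × 0.0100000 / (1 − 1.0100000^−84) = €3,188.08.
Total outlay = 12 × €3,188.08 = €38,256.96.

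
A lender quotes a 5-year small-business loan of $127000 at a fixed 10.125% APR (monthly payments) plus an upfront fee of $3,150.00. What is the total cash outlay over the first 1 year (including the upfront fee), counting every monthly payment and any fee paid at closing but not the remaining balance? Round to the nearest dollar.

Monthly rate = 10.125%/12 = 0.0084375; payment = 127,000 × 0.0084375 / (1 − (1+0.0084375)^−60) = $2,706.19.
Total outlay = 12 × $2,706.19 + $3,150.00 = $35,624.28.

$35,624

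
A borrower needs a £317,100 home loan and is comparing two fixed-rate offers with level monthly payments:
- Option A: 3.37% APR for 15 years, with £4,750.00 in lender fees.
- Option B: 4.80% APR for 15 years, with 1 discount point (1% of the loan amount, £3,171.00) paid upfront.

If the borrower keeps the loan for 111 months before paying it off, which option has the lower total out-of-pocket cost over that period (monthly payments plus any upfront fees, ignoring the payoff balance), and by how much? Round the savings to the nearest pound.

Option A: at 3.37% the monthly rate is 0.0028083, so the payment is 317,100 × 0.0028083 / (1 − 1.0028083^−180) = £2,246.70.
Option B: at 4.80% the monthly rate is 0.0040000, so the payment is 317,100 × 0.0040000 / (1 − 1.0040000^−180) = £2,474.69.
Over 111 months: Option A costs 111 × £2,246.70 + £4,750.00 = £254,133.70; Option B costs 111 × £2,474.69 + £3,171.00 = £277,861.59.
Option A is cheaper by £277,861.59 − £254,133.70 = £23,727.89.

Option A by £23,728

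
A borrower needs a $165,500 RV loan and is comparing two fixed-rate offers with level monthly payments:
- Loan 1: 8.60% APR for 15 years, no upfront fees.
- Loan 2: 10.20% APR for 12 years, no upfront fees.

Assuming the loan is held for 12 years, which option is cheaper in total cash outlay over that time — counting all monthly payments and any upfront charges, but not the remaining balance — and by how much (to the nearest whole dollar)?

Loan 1 by $51,489

Loan 1: monthly rate = 8.6%/12 = 0.0071667; payment = 165,500 × 0.0071667 / (1 − (1+0.0071667)^−180) = $1,639.46.
Loan 2: monthly rate = 10.2%/12 = 0.0085000; payment = 165,500 × 0.0085000 / (1 − (1+0.0085000)^−144) = $1,997.02.
Over 144 months: Loan 1 costs 144 × $1,639.46 = $236,082.24; Loan 2 costs 144 × $1,997.02 = $287,570.88.
Loan 1 is cheaper by $287,570.88 − $236,082.24 = $51,488.64.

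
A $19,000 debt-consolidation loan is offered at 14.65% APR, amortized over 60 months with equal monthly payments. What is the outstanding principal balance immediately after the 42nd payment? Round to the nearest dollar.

$7,209

With monthly rate i = 14.65%/12 = 0.0122083, the balance after k of n payments is P · [(1+i)^n − (1+i)^k] / [(1+i)^n − 1].
(1+0.0122083)^60 = 2.07106871 and (1+0.0122083)^42 = 1.66470067, so the balance is 19,000 × (2.07106871 − 1.66470067) / (2.07106871 − 1) = $7,208.68.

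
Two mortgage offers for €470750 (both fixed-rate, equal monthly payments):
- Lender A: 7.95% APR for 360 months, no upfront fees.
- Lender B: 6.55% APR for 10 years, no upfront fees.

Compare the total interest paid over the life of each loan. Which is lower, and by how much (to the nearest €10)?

Lender A: at 7.95% the monthly rate is 0.0066250, so the payment is 470,750 × 0.0066250 / (1 − 1.0066250^−360) = €3,437.80.
Total interest on Lender A = 360 × €3,437.80 − €470,750 = €766,858.00.
Lender B: at 6.55% the monthly rate is 0.0054583, so the payment is 470,750 × 0.0054583 / (1 − 1.0054583^−120) = €5,357.25.
Total interest on Lender B = 120 × €5,357.25 − €470,750 = €172,120.00.
Lender B is lower by €594,738.00.

Lender B by €594,740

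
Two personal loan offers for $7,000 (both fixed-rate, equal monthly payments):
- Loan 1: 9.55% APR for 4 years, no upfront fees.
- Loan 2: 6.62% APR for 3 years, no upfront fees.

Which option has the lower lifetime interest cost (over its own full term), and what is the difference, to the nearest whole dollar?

Loan 1: at 9.55% the monthly rate is 0.0079583, so the payment is 7,000 × 0.0079583 / (1 − 1.0079583^−48) = $176.03.
Total interest on Loan 1 = 48 × $176.03 − $7,000 = $1,449.44.
Loan 2: at 6.62% the monthly rate is 0.0055167, so the payment is 7,000 × 0.0055167 / (1 − 1.0055167^−36) = $214.93.
Total interest on Loan 2 = 36 × $214.93 − $7,000 = $737.48.
Loan 2 is lower by $711.96.

Loan 2 by $712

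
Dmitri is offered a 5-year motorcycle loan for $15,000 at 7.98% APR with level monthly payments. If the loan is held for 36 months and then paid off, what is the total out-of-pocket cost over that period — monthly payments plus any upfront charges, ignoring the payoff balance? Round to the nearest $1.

$10,944

At 7.98% the monthly rate is 0.0066500, so the payment is 15,000 × 0.0066500 / (1 − 1.0066500^−60) = $304.00.
Total outlay = 36 × $304.00 = $10,944.00.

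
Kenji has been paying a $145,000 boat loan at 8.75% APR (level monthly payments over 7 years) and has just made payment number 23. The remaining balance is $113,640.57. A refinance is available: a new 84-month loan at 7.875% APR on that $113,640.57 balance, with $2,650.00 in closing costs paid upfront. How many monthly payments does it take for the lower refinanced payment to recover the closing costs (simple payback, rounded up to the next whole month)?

5 months

Current payment = 145,000 × 8.75%/12 / (1 − (1+0.0072917)^−84) = $2,314.56.
Refinanced payment = 113,640.57 × 0.0065625 / (1 − (1+0.0065625)^−84) = $1,764.16.
Monthly savings = $2,314.56 − $1,764.16 = $550.40.
Break-even = $2,650.00 / $550.40 = 4.81 → 5 months.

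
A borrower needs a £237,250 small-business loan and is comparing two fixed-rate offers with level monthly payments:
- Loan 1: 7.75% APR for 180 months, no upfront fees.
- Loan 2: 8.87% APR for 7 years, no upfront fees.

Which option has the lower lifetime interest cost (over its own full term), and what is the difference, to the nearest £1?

Loan 2 by £82,646

Loan 1: monthly rate = 7.75%/12 = 0.0064583; payment = 237,250 × 0.0064583 / (1 − (1+0.0064583)^−180) = £2,233.18.
Total interest on Loan 1 = 180 × £2,233.18 − £237,250 = £164,722.40.
Loan 2: at 8.87% the monthly rate is 0.0073917, so the payment is 237,250 × 0.0073917 / (1 − 1.0073917^−84) = £3,801.50.
Total interest on Loan 2 = 84 × £3,801.50 − £237,250 = £82,076.00.
Loan 2 is lower by £82,646.40.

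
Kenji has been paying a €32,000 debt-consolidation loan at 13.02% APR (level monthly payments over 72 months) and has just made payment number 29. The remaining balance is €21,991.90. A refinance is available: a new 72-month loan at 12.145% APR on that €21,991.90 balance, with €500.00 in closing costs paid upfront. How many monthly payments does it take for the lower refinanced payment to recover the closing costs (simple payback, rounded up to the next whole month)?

Current payment = 32,000 × 13.02%/12 / (1 − (1+0.0108500)^−72) = €642.71.
Refinanced payment = 21,991.90 × 0.0101208 / (1 − (1+0.0101208)^−72) = €431.61.
Monthly savings = €642.71 − €431.61 = €211.10.
Break-even = €500.00 / €211.10 = 2.37 → 3 months.

3 months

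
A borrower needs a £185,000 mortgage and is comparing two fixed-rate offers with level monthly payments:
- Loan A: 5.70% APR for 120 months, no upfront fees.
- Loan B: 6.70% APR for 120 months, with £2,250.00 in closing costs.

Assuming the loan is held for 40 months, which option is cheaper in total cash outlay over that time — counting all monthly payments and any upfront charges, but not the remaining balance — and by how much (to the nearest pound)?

Loan A: monthly rate = 5.7%/12 = 0.0047500; payment = 185,000 × 0.0047500 / (1 − (1+0.0047500)^−120) = £2,026.12.
Loan B: at 6.70% the monthly rate is 0.0055833, so the payment is 185,000 × 0.0055833 / (1 − 1.0055833^−120) = £2,119.51.
Over 40 months: Loan A costs 40 × £2,026.12 = £81,044.80; Loan B costs 40 × £2,119.51 + £2,250.00 = £87,030.40.
Loan A is cheaper by £87,030.40 − £81,044.80 = £5,985.60.

Loan A by £5,986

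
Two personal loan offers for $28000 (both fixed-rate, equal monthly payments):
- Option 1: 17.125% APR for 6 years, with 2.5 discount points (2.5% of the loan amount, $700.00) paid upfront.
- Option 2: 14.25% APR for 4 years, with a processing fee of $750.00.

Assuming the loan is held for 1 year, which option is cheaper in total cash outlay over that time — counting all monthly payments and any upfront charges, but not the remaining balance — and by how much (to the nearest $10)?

Option 1: monthly rate = 17.125%/12 = 0.0142708; payment = 28,000 × 0.0142708 / (1 − (1+0.0142708)^−72) = $624.85.
Option 2: at 14.25% the monthly rate is 0.0118750, so the payment is 28,000 × 0.0118750 / (1 − 1.0118750^−48) = $768.66.
Over 12 months: Option 1 costs 12 × $624.85 + $700.00 = $8,198.20; Option 2 costs 12 × $768.66 + $750.00 = $9,973.92.
Option 1 is cheaper by $9,973.92 − $8,198.20 = $1,775.72.

Option 1 by $1,780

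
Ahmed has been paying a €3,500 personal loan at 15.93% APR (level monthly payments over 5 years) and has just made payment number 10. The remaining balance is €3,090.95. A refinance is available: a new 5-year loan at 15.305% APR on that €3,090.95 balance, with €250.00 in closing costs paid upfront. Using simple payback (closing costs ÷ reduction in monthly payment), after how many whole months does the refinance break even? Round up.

23 months

Current payment = 3,500 × 15.93%/12 / (1 − (1+0.0132750)^−60) = €84.98.
Refinanced payment = 3,090.95 × 0.0127542 / (1 − (1+0.0127542)^−60) = €74.03.
Monthly savings = €84.98 − €74.03 = €10.95.
Break-even = €250.00 / €10.95 = 22.83 → 23 months.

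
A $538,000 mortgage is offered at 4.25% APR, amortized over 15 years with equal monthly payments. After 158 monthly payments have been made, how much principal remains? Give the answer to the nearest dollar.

$85,514

With monthly rate i = 4.25%/12 = 0.0035417, the balance after k of n payments is P · [(1+i)^n − (1+i)^k] / [(1+i)^n − 1].
(1+0.0035417)^180 = 1.88961622 and (1+0.0035417)^158 = 1.74821407, so the balance is 538,000 × (1.88961622 − 1.74821407) / (1.88961622 − 1) = $85,513.68.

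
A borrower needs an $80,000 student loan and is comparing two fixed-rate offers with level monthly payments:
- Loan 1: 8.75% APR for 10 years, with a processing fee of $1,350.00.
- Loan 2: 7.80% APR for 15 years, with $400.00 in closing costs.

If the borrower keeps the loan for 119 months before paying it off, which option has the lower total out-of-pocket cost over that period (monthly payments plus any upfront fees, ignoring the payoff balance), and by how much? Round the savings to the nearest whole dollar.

Loan 2 by $30,379

Loan 1: monthly rate = 8.75%/12 = 0.0072917; payment = 80,000 × 0.0072917 / (1 − (1+0.0072917)^−120) = $1,002.61.
Loan 2: at 7.80% the monthly rate is 0.0065000, so the payment is 80,000 × 0.0065000 / (1 − 1.0065000^−180) = $755.31.
Over 119 months: Loan 1 costs 119 × $1,002.61 + $1,350.00 = $120,660.59; Loan 2 costs 119 × $755.31 + $400.00 = $90,281.89.
Loan 2 is cheaper by $120,660.59 − $90,281.89 = $30,378.70.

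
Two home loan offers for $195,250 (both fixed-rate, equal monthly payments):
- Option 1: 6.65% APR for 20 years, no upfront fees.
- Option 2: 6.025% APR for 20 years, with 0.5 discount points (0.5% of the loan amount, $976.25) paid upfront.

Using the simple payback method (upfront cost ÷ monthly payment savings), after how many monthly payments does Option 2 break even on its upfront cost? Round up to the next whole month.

14 months

Option 1: at 6.65% the monthly rate is 0.0055417, so the payment is 195,250 × 0.0055417 / (1 − 1.0055417^−240) = $1,473.03.
Option 2: monthly rate = 6.025%/12 = 0.0050208; payment = 195,250 × 0.0050208 / (1 − (1+0.0050208)^−240) = $1,401.65.
Monthly savings = $1,473.03 − $1,401.65 = $71.38.
Break-even = $976.25 / $71.38 = 13.68 → 14 months.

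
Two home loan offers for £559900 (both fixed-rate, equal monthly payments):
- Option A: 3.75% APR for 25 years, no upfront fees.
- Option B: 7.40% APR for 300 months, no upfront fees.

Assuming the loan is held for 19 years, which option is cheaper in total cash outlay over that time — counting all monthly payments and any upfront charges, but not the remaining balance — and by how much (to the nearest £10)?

Option A: at 3.75% the monthly rate is 0.0031250, so the payment is 559,900 × 0.0031250 / (1 − 1.0031250^−300) = £2,878.62.
Option B: monthly rate = 7.4%/12 = 0.0061667; payment = 559,900 × 0.0061667 / (1 − (1+0.0061667)^−300) = £4,101.26.
Over 228 months: Option A costs 228 × £2,878.62 = £656,325.36; Option B costs 228 × £4,101.26 = £935,087.28.
Option A is cheaper by £935,087.28 − £656,325.36 = £278,761.92.

Option A by £278,760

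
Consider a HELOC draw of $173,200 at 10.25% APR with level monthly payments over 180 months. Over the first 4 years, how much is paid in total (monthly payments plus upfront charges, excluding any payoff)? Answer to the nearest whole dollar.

$90,614

At 10.25% the monthly rate is 0.0085417, so the payment is 173,200 × 0.0085417 / (1 − 1.0085417^−180) = $1,887.79.
Total outlay = 48 × $1,887.79 = $90,613.92.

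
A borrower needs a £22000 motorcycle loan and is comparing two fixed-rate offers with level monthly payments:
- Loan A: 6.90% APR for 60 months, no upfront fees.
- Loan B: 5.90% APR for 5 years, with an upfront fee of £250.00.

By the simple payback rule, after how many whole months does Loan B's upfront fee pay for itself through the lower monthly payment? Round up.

Loan A: at 6.90% the monthly rate is 0.0057500, so the payment is 22,000 × 0.0057500 / (1 − 1.0057500^−60) = £434.59.
Loan B: at 5.90% the monthly rate is 0.0049167, so the payment is 22,000 × 0.0049167 / (1 − 1.0049167^−60) = £424.30.
Monthly savings = £434.59 − £424.30 = £10.29.
Break-even = £250.00 / £10.29 = 24.30 → 25 months.

25 months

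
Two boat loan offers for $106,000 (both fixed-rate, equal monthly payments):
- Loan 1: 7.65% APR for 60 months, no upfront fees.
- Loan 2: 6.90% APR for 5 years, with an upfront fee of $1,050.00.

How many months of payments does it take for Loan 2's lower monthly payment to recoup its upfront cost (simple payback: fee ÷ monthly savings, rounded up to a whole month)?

Loan 1: monthly rate = 7.65%/12 = 0.0063750; payment = 106,000 × 0.0063750 / (1 − (1+0.0063750)^−60) = $2,131.59.
Loan 2: at 6.90% the monthly rate is 0.0057500, so the payment is 106,000 × 0.0057500 / (1 − 1.0057500^−60) = $2,093.93.
Monthly savings = $2,131.59 − $2,093.93 = $37.66.
Break-even = $1,050.00 / $37.66 = 27.88 → 28 months.

28 months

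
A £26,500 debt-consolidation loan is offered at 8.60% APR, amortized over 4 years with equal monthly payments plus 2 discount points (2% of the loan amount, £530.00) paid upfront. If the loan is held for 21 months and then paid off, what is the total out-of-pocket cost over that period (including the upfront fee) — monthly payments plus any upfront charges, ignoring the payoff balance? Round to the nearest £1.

At 8.60% the monthly rate is 0.0071667, so the payment is 26,500 × 0.0071667 / (1 − 1.0071667^−48) = £654.43.
Total outlay = 21 × £654.43 + £530.00 = £14,273.03.

£14,273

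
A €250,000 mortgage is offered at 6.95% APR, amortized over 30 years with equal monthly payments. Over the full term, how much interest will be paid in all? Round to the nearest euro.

Monthly rate = 6.95%/12 = 0.0057917; payment = 250,000 × 0.0057917 / (1 − (1+0.0057917)^−360) = €1,654.87.
Total paid = 360 × €1,654.87 = €595,753.20; interest = €595,753.20 − €250,000 = €345,753.20.

€345,753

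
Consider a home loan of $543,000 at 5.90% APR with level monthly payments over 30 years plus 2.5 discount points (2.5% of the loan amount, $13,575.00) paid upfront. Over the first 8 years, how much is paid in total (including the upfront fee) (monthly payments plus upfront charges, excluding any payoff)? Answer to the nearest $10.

$322,770

At 5.90% the monthly rate is 0.0049167, so the payment is 543,000 × 0.0049167 / (1 − 1.0049167^−360) = $3,220.73.
Total outlay = 96 × $3,220.73 + $13,575.00 = $322,765.08.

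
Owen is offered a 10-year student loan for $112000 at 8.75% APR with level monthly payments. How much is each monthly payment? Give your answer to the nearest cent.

$1,403.66

Monthly rate = 8.75%/12 = 0.0072917; payment = 112,000 × 0.0072917 / (1 − (1+0.0072917)^−120) = $1,403.66.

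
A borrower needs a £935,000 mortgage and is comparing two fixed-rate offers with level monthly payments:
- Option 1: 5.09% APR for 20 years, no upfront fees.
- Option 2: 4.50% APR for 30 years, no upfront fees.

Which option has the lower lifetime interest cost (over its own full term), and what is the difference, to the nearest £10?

Option 1: at 5.09% the monthly rate is 0.0042417, so the payment is 935,000 × 0.0042417 / (1 − 1.0042417^−240) = £6,217.17.
Total interest on Option 1 = 240 × £6,217.17 − £935,000 = £557,120.80.
Option 2: at 4.50% the monthly rate is 0.0037500, so the payment is 935,000 × 0.0037500 / (1 − 1.0037500^−360) = £4,737.51.
Total interest on Option 2 = 360 × £4,737.51 − £935,000 = £770,503.60.
Option 1 is lower by £213,382.80.

Option 1 by £213,380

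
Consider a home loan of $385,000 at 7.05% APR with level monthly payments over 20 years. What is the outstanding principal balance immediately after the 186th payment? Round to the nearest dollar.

$138,309

With monthly rate i = 7.05%/12 = 0.0058750, the balance after k of n payments is P · [(1+i)^n − (1+i)^k] / [(1+i)^n − 1].
(1+0.0058750)^240 = 4.07909144 and (1+0.0058750)^186 = 2.97294357, so the balance is 385,000 × (4.07909144 − 2.97294357) / (4.07909144 − 1) = $138,309.28.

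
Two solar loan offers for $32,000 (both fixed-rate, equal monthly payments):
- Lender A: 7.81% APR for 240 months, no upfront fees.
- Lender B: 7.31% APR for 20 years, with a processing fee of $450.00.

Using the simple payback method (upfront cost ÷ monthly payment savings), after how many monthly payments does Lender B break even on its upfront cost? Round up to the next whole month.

46 months

Lender A: monthly rate = 7.81%/12 = 0.0065083; payment = 32,000 × 0.0065083 / (1 − (1+0.0065083)^−240) = $263.89.
Lender B: at 7.31% the monthly rate is 0.0060917, so the payment is 32,000 × 0.0060917 / (1 − 1.0060917^−240) = $254.08.
Monthly savings = $263.89 − $254.08 = $9.81.
Break-even = $450.00 / $9.81 = 45.87 → 46 months.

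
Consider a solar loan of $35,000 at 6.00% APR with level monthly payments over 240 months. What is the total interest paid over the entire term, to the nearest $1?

Monthly rate = 6%/12 = 0.0050000; payment = 35,000 × 0.0050000 / (1 − (1+0.0050000)^−240) = $250.75.
Total paid = 240 × $250.75 = $60,180.00; interest = $60,180.00 − $35,000 = $25,180.00.

$25,180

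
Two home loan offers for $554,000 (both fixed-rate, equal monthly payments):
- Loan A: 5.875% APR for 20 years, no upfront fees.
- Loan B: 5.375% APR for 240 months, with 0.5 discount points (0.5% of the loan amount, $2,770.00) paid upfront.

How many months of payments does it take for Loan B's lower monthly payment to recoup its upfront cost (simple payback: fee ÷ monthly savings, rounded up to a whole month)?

18 months

Loan A: monthly rate = 5.875%/12 = 0.0048958; payment = 554,000 × 0.0048958 / (1 − (1+0.0048958)^−240) = $3,929.18.
Loan B: at 5.375% the monthly rate is 0.0044792, so the payment is 554,000 × 0.0044792 / (1 − 1.0044792^−240) = $3,771.89.
Monthly savings = $3,929.18 − $3,771.89 = $157.29.
Break-even = $2,770.00 / $157.29 = 17.61 → 18 months.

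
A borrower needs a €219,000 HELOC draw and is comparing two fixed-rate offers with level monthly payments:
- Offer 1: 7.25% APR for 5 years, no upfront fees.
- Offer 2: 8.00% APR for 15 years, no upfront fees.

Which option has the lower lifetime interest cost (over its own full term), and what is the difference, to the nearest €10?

Offer 1: at 7.25% the monthly rate is 0.0060417, so the payment is 219,000 × 0.0060417 / (1 − 1.0060417^−60) = €4,362.34.
Total interest on Offer 1 = 60 × €4,362.34 − €219,000 = €42,740.40.
Offer 2: monthly rate = 8%/12 = 0.0066667; payment = 219,000 × 0.0066667 / (1 − (1+0.0066667)^−180) = €2,092.88.
Total interest on Offer 2 = 180 × €2,092.88 − €219,000 = €157,718.40.
Offer 1 is lower by €114,978.00.

Offer 1 by €114,980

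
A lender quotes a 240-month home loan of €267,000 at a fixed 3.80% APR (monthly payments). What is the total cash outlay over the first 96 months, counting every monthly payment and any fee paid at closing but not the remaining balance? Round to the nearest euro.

At 3.80% the monthly rate is 0.0031667, so the payment is 267,000 × 0.0031667 / (1 − 1.0031667^−240) = €1,589.97.
Total outlay = 96 × €1,589.97 = €152,637.12.

€152,637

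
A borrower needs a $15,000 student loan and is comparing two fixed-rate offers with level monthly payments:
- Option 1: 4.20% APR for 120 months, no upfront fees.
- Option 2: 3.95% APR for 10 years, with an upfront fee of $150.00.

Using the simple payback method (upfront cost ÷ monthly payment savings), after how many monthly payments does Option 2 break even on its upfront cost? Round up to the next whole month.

Option 1: at 4.20% the monthly rate is 0.0035000, so the payment is 15,000 × 0.0035000 / (1 − 1.0035000^−120) = $153.30.
Option 2: monthly rate = 3.95%/12 = 0.0032917; payment = 15,000 × 0.0032917 / (1 − (1+0.0032917)^−120) = $151.51.
Monthly savings = $153.30 − $151.51 = $1.79.
Break-even = $150.00 / $1.79 = 83.80 → 84 months.

84 months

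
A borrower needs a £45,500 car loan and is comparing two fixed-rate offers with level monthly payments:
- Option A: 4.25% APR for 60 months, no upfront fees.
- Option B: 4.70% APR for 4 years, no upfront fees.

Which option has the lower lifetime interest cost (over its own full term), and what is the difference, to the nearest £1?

Option B by £586

Option A: at 4.25% the monthly rate is 0.0035417, so the payment is 45,500 × 0.0035417 / (1 − 1.0035417^−60) = £843.09.
Total interest on Option A = 60 × £843.09 − £45,500 = £5,085.40.
Option B: monthly rate = 4.7%/12 = 0.0039167; payment = 45,500 × 0.0039167 / (1 − (1+0.0039167)^−48) = £1,041.66.
Total interest on Option B = 48 × £1,041.66 − £45,500 = £4,499.68.
Option B is lower by £585.72.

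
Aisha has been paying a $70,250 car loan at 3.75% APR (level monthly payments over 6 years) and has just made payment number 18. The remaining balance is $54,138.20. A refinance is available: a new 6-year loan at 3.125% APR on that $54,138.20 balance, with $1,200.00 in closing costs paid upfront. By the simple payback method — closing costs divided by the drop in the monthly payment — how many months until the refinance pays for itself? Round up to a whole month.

5 months

Current payment = 70,250 × 3.75%/12 / (1 − (1+0.0031250)^−72) = $1,091.09.
Refinanced payment = 54,138.20 × 0.0026042 / (1 − (1+0.0026042)^−72) = $825.59.
Monthly savings = $1,091.09 − $825.59 = $265.50.
Break-even = $1,200.00 / $265.50 = 4.52 → 5 months.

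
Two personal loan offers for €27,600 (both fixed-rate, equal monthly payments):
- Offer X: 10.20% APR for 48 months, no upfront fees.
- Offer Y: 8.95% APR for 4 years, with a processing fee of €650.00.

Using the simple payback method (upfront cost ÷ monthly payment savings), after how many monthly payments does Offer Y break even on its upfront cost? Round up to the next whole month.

Offer X: monthly rate = 10.2%/12 = 0.0085000; payment = 27,600 × 0.0085000 / (1 − (1+0.0085000)^−48) = €702.66.
Offer Y: monthly rate = 8.95%/12 = 0.0074583; payment = 27,600 × 0.0074583 / (1 − (1+0.0074583)^−48) = €686.17.
Monthly savings = €702.66 − €686.17 = €16.49.
Break-even = €650.00 / €16.49 = 39.42 → 40 months.

40 months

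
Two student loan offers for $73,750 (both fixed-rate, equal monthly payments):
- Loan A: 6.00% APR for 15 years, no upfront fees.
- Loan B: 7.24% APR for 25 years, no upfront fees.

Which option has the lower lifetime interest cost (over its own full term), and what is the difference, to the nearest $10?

Loan A by $47,760

Loan A: at 6.00% the monthly rate is 0.0050000, so the payment is 73,750 × 0.0050000 / (1 − 1.0050000^−180) = $622.34.
Total interest on Loan A = 180 × $622.34 − $73,750 = $38,271.20.
Loan B: monthly rate = 7.24%/12 = 0.0060333; payment = 73,750 × 0.0060333 / (1 − (1+0.0060333)^−300) = $532.60.
Total interest on Loan B = 300 × $532.60 − $73,750 = $86,030.00.
Loan A is lower by $47,758.80.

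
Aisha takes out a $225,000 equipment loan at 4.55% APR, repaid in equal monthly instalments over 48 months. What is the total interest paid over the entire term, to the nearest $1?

Monthly rate = 4.55%/12 = 0.0037917; payment = 225,000 × 0.0037917 / (1 − (1+0.0037917)^−48) = $5,135.85.
Total paid = 48 × $5,135.85 = $246,520.80; interest = $246,520.80 − $225,000 = $21,520.80.

$21,521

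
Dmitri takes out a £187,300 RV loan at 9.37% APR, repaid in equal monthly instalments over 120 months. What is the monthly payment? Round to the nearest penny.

At 9.37% the monthly rate is 0.0078083, so the payment is 187,300 × 0.0078083 / (1 − 1.0078083^−120) = £2,410.30.

£2,410.30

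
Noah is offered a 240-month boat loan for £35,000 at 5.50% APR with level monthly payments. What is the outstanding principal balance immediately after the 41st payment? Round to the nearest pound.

With monthly rate i = 5.5%/12 = 0.0045833, the balance after k of n payments is P · [(1+i)^n − (1+i)^k] / [(1+i)^n − 1].
(1+0.0045833)^240 = 2.99662556 and (1+0.0045833)^41 = 1.20621497, so the balance is 35,000 × (2.99662556 − 1.20621497) / (2.99662556 − 1) = £31,385.14.

£31,385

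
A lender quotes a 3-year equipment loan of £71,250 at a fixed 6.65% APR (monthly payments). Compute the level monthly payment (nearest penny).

Monthly rate = 6.65%/12 = 0.0055417; payment = 71,250 × 0.0055417 / (1 − (1+0.0055417)^−36) = £2,188.61.

£2,188.61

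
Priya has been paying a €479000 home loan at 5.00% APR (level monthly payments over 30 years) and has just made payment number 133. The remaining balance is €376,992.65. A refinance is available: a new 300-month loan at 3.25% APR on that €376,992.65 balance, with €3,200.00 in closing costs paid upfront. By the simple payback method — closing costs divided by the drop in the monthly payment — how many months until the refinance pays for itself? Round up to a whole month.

5 months

Current payment = 479,000 × 5%/12 / (1 − (1+0.0041667)^−360) = €2,571.38.
Refinanced payment = 376,992.65 × 0.0027083 / (1 − (1+0.0027083)^−300) = €1,837.15.
Monthly savings = €2,571.38 − €1,837.15 = €734.23.
Break-even = €3,200.00 / €734.23 = 4.36 → 5 months.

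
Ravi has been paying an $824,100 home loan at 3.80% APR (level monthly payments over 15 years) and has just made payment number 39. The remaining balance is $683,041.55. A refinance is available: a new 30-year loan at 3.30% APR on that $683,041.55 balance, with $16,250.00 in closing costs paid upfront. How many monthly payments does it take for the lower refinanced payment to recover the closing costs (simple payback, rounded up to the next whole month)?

6 months

Current payment = 824,100 × 3.8%/12 / (1 − (1+0.0031667)^−180) = $6,013.50.
Refinanced payment = 683,041.55 × 0.0027500 / (1 − (1+0.0027500)^−360) = $2,991.42.
Monthly savings = $6,013.50 − $2,991.42 = $3,022.08.
Break-even = $16,250.00 / $3,022.08 = 5.38 → 6 months.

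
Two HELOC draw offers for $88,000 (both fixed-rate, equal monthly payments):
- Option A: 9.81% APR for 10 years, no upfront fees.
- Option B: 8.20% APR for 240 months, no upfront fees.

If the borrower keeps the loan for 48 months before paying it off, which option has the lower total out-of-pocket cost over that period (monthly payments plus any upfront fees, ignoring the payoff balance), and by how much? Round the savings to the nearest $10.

Option B by $19,520

Option A: at 9.81% the monthly rate is 0.0081750, so the payment is 88,000 × 0.0081750 / (1 − 1.0081750^−120) = $1,153.69.
Option B: monthly rate = 8.2%/12 = 0.0068333; payment = 88,000 × 0.0068333 / (1 − (1+0.0068333)^−240) = $747.06.
Over 48 months: Option A costs 48 × $1,153.69 = $55,377.12; Option B costs 48 × $747.06 = $35,858.88.
Option B is cheaper by $55,377.12 − $35,858.88 = $19,518.24.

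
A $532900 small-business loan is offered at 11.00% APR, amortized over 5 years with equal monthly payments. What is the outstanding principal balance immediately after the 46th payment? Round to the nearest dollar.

$151,584

With monthly rate i = 11%/12 = 0.0091667, the balance after k of n payments is P · [(1+i)^n − (1+i)^k] / [(1+i)^n − 1].
(1+0.0091667)^60 = 1.72891573 and (1+0.0091667)^46 = 1.52157466, so the balance is 532,900 × (1.72891573 − 1.52157466) / (1.72891573 − 1) = $151,584.13.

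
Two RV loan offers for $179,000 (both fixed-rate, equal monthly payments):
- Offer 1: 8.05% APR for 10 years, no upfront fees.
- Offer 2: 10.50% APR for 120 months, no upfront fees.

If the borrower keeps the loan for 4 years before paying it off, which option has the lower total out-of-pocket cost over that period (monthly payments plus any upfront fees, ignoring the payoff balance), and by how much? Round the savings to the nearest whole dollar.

Offer 1 by $11,464

Offer 1: at 8.05% the monthly rate is 0.0067083, so the payment is 179,000 × 0.0067083 / (1 − 1.0067083^−120) = $2,176.50.
Offer 2: at 10.50% the monthly rate is 0.0087500, so the payment is 179,000 × 0.0087500 / (1 − 1.0087500^−120) = $2,415.34.
Over 48 months: Offer 1 costs 48 × $2,176.50 = $104,472.00; Offer 2 costs 48 × $2,415.34 = $115,936.32.
Offer 1 is cheaper by $115,936.32 − $104,472.00 = $11,464.32.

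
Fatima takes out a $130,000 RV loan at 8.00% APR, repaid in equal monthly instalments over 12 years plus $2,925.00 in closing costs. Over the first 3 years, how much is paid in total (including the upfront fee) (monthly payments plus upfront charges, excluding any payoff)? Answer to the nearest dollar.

$53,584

Monthly rate = 8%/12 = 0.0066667; payment = 130,000 × 0.0066667 / (1 − (1+0.0066667)^−144) = $1,407.19.
Total outlay = 36 × $1,407.19 + $2,925.00 = $53,583.84.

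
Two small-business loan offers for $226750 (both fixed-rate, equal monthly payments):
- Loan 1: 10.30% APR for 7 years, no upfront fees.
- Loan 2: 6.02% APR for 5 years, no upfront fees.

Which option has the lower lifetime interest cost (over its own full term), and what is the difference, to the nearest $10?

Loan 2 by $56,010

Loan 1: at 10.30% the monthly rate is 0.0085833, so the payment is 226,750 × 0.0085833 / (1 − 1.0085833^−84) = $3,799.56.
Total interest on Loan 1 = 84 × $3,799.56 − $226,750 = $92,413.04.
Loan 2: at 6.02% the monthly rate is 0.0050167, so the payment is 226,750 × 0.0050167 / (1 − 1.0050167^−60) = $4,385.82.
Total interest on Loan 2 = 60 × $4,385.82 − $226,750 = $36,399.20.
Loan 2 is lower by $56,013.84.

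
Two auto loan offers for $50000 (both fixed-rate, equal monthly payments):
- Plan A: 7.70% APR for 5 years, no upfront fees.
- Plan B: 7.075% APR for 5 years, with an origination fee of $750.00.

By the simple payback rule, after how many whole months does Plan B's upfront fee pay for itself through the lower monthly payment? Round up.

Plan A: at 7.70% the monthly rate is 0.0064167, so the payment is 50,000 × 0.0064167 / (1 − 1.0064167^−60) = $1,006.66.
Plan B: monthly rate = 7.075%/12 = 0.0058958; payment = 50,000 × 0.0058958 / (1 − (1+0.0058958)^−60) = $991.83.
Monthly savings = $1,006.66 − $991.83 = $14.83.
Break-even = $750.00 / $14.83 = 50.57 → 51 months.

51 months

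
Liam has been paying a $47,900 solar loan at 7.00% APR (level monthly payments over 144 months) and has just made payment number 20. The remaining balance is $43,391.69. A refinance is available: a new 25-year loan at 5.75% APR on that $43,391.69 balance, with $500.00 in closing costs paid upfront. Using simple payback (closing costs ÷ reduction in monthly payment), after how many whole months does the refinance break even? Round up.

Current payment = 47,900 × 7%/12 / (1 − (1+0.0058333)^−144) = $492.59.
Refinanced payment = 43,391.69 × 0.0047917 / (1 − (1+0.0047917)^−300) = $272.98.
Monthly savings = $492.59 − $272.98 = $219.61.
Break-even = $500.00 / $219.61 = 2.28 → 3 months.

3 months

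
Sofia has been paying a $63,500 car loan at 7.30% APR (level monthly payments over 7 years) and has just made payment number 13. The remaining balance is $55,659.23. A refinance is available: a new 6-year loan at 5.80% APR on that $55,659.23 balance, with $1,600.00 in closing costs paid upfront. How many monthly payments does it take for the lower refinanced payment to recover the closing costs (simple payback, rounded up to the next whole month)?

Current payment = 63,500 × 7.3%/12 / (1 − (1+0.0060833)^−84) = $967.72.
Refinanced payment = 55,659.23 × 0.0048333 / (1 − (1+0.0048333)^−72) = $917.19.
Monthly savings = $967.72 − $917.19 = $50.53.
Break-even = $1,600.00 / $50.53 = 31.66 → 32 months.

32 months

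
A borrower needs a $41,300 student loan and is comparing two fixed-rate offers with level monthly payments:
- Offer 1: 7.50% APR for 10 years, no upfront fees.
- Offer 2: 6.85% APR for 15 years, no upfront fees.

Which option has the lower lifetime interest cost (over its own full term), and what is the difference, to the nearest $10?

Offer 1: monthly rate = 7.5%/12 = 0.0062500; payment = 41,300 × 0.0062500 / (1 − (1+0.0062500)^−120) = $490.24.
Total interest on Offer 1 = 120 × $490.24 − $41,300 = $17,528.80.
Offer 2: monthly rate = 6.85%/12 = 0.0057083; payment = 41,300 × 0.0057083 / (1 − (1+0.0057083)^−180) = $367.76.
Total interest on Offer 2 = 180 × $367.76 − $41,300 = $24,896.80.
Offer 1 is lower by $7,368.00.

Offer 1 by $7,370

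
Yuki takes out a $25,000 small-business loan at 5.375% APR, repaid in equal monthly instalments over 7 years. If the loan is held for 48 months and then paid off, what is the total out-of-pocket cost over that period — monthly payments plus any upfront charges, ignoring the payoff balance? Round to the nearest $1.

Monthly rate = 5.375%/12 = 0.0044792; payment = 25,000 × 0.0044792 / (1 − (1+0.0044792)^−84) = $357.77.
Total outlay = 48 × $357.77 = $17,172.96.

$17,173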